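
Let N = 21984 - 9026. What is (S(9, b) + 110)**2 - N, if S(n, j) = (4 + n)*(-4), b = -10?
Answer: -9594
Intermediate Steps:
S(n, j) = -16 - 4*n
N = 12958
(S(9, b) + 110)**2 - N = ((-16 - 4*9) + 110)**2 - 1*12958 = ((-16 - 36) + 110)**2 - 12958 = (-52 + 110)**2 - 12958 = 58**2 - 12958 = 3364 - 12958 = -9594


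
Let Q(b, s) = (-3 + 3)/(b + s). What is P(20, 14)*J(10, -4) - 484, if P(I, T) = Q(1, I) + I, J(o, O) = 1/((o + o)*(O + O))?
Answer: -3873/8 ≈ -484.13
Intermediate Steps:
J(o, O) = 1/(4*O*o) (J(o, O) = 1/((2*o)*(2*O)) = 1/(4*O*o))
Q(b, s) = 0 (Q(b, s) = 0/(b + s) = 0)
P(I, T) = I (P(I, T) = 0 + I = I)
P(20, 14)*J(10, -4) - 484 = 20*((¼)/(-4*10)) - 484 = 20*((¼)*(-¼)*(⅒)) - 484 = 20*(-1/160) - 484 = -⅛ - 484 = -3873/8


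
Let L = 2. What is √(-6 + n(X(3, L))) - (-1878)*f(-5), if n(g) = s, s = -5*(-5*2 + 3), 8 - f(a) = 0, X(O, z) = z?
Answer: 15024 + √29 ≈ 15029.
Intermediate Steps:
f(a) = 8 (f(a) = 8 - 1*0 = 8 + 0 = 8)
s = 35 (s = -5*(-10 + 3) = -5*(-7) = -1*(-35) = 35)
n(g) = 35
√(-6 + n(X(3, L))) - (-1878)*f(-5) = √(-6 + 35) - (-1878)*8 = √29 - 313*(-48) = √29 + 15024 = 15024 + √29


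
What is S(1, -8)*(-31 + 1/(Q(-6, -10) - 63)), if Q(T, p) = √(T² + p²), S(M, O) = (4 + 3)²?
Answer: -5825414/3833 - 98*√34/3833 ≈ -1520.0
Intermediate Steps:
S(M, O) = 49 (S(M, O) = 7² = 49)
S(1, -8)*(-31 + 1/(Q(-6, -10) - 63)) = 49*(-31 + 1/(√((-6)² + (-10)²) - 63)) = 49*(-31 + 1/(√(36 + 100) - 63)) = 49*(-31 + 1/(√136 - 63)) = 49*(-31 + 1/(2*√34 - 63)) = 49*(-31 + 1/(-63 + 2*√34)) = -1519 + 49/(-63 + 2*√34)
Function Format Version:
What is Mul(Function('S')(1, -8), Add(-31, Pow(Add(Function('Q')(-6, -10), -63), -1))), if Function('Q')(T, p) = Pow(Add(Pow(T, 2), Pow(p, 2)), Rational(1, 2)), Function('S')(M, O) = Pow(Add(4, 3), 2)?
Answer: Add(Rational(-5825414, 3833), Mul(Rational(-98, 3833), Pow(34, Rational(1, 2)))) ≈ -1520.0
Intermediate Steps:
Function('S')(M, O) = 49 (Function('S')(M, O) = Pow(7, 2) = 49)
Mul(Function('S')(1, -8), Add(-31, Pow(Add(Function('Q')(-6, -10), -63), -1))) = Mul(49, Add(-31, Pow(Add(Pow(Add(Pow(-6, 2), Pow(-10, 2)), Rational(1, 2)), -63), -1))) = Mul(49, Add(-31, Pow(Add(Pow(Add(36, 100), Rational(1, 2)), -63), -1))) = Mul(49, Add(-31, Pow(Add(Pow(136, Rational(1, 2)), -63), -1))) = Mul(49, Add(-31, Pow(Add(Mul(2, Pow(34, Rational(1, 2))), -63), -1))) = Mul(49, Add(-31, Pow(Add(-63, Mul(2, Pow(34, Rational(1, 2)))), -1))) = Add(-1519, Mul(49, Pow(Add(-63, Mul(2, Pow(34, Rational(1, 2)))), -1)))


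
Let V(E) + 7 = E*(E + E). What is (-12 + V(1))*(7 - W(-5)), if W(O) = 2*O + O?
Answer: -374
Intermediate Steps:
V(E) = -7 + 2*E² (V(E) = -7 + E*(E + E) = -7 + E*(2*E) = -7 + 2*E²)
W(O) = 3*O
(-12 + V(1))*(7 - W(-5)) = (-12 + (-7 + 2*1²))*(7 - 3*(-5)) = (-12 + (-7 + 2*1))*(7 - 1*(-15)) = (-12 + (-7 + 2))*(7 + 15) = (-12 - 5)*22 = -17*22 = -374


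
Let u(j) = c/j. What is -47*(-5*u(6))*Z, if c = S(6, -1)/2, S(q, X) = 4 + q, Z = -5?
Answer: -5875/6 ≈ -979.17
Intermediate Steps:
c = 5 (c = (4 + 6)/2 = 10*(½) = 5)
u(j) = 5/j
-47*(-5*u(6))*Z = -47*(-25/6)*(-5) = -47*(-5*⅚)*(-5) = -(-1175)*(-5)/6 = -47*125/6 = -5875/6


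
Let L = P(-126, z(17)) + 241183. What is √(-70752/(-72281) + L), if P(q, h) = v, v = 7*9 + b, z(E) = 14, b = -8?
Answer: √10416226519430/6571 ≈ 491.16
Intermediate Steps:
v = 55 (v = 7*9 - 8 = 63 - 8 = 55)
P(q, h) = 55
L = 241238 (L = 55 + 241183 = 241238)
√(-70752/(-72281) + L) = √(-70752/(-72281) + 241238) = √(-70752*(-1/72281) + 241238) = √(6432/6571 + 241238) = √(1585181330/6571) = √10416226519430/6571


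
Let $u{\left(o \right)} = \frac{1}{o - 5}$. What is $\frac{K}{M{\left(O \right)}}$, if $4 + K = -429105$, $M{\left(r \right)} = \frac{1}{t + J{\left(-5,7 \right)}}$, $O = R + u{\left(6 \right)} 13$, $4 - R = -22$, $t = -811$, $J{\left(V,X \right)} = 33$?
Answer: $333846802$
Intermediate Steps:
$u{\left(o \right)} = \frac{1}{-5 + o}$
$R = 26$ ($R = 4 - -22 = 4 + 22 = 26$)
$O = 39$ ($O = 26 + \frac{1}{-5 + 6} \cdot 13 = 26 + 1^{-1} \cdot 13 = 26 + 1 \cdot 13 = 26 + 13 = 39$)
$M{\left(r \right)} = - \frac{1}{778}$ ($M{\left(r \right)} = \frac{1}{-811 + 33} = \frac{1}{-778} = - \frac{1}{778}$)
$K = -429109$ ($K = -4 - 429105 = -429109$)
$\frac{K}{M{\left(O \right)}} = - \frac{429109}{- \frac{1}{778}} = \left(-429109\right) \left(-778\right) = 333846802$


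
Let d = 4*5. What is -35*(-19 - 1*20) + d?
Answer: 1385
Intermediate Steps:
d = 20
-35*(-19 - 1*20) + d = -35*(-19 - 1*20) + 20 = -35*(-19 - 20) + 20 = -35*(-39) + 20 = 1365 + 20 = 1385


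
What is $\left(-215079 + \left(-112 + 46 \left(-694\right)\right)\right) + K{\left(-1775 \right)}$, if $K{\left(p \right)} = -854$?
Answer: $-247969$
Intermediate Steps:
$\left(-215079 + \left(-112 + 46 \left(-694\right)\right)\right) + K{\left(-1775 \right)} = \left(-215079 + \left(-112 + 46 \left(-694\right)\right)\right) - 854 = \left(-215079 - 32036\right) - 854 = -247115 - 854 = -247969$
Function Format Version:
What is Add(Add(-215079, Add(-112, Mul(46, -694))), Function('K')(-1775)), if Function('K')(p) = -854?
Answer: -247969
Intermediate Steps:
Add(Add(-215079, Add(-112, Mul(46, -694))), Function('K')(-1775)) = Add(Add(-215079, Add(-112, Mul(46, -694))), -854) = Add(Add(-215079, Add(-112, -31924)), -854) = Add(Add(-215079, -32036), -854) = Add(-247115, -854) = -247969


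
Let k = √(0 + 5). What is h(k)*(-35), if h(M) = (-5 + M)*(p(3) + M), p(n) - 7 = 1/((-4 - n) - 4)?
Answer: 11375/11 - 735*√5/11 ≈ 884.68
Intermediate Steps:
k = √5 ≈ 2.2361
p(n) = 7 + 1/(-8 - n) (p(n) = 7 + 1/((-4 - n) - 4) = 7 + 1/(-8 - n))
h(M) = (-5 + M)*(76/11 + M) (h(M) = (-5 + M)*((55 + 7*3)/(8 + 3) + M) = (-5 + M)*((55 + 21)/11 + M) = (-5 + M)*((1/11)*76 + M) = (-5 + M)*(76/11 + M))
h(k)*(-35) = (-380/11 + (√5)² + 21*√5/11)*(-35) = (-380/11 + 5 + 21*√5/11)*(-35) = (-325/11 + 21*√5/11)*(-35) = 11375/11 - 735*√5/11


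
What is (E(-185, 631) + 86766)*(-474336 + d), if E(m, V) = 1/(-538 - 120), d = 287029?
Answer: -10693736301289/658 ≈ -1.6252e+10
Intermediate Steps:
E(m, V) = -1/658 (E(m, V) = 1/(-658) = -1/658)
(E(-185, 631) + 86766)*(-474336 + d) = (-1/658 + 86766)*(-474336 + 287029) = (57092027/658)*(-187307) = -10693736301289/658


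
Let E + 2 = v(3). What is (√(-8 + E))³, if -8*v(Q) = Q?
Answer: -83*I*√166/32 ≈ -33.418*I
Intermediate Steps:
v(Q) = -Q/8
E = -19/8 (E = -2 - ⅛*3 = -2 - 3/8 = -19/8 ≈ -2.3750)
(√(-8 + E))³ = (√(-8 - 19/8))³ = (√(-83/8))³ = (I*√166/4)³ = -83*I*√166/32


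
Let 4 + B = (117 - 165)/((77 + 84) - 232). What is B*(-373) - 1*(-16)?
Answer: 89164/71 ≈ 1255.8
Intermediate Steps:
B = -236/71 (B = -4 + (117 - 165)/((77 + 84) - 232) = -4 - 48/(161 - 232) = -4 - 48/(-71) = -4 - 48*(-1/71) = -4 + 48/71 = -236/71 ≈ -3.3239)
B*(-373) - 1*(-16) = -236/71*(-373) - 1*(-16) = 88028/71 + 16 = 89164/71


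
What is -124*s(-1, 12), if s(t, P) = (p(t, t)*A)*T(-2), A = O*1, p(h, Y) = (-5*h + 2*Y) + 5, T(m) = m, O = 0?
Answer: 0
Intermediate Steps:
p(h, Y) = 5 - 5*h + 2*Y
A = 0 (A = 0*1 = 0)
s(t, P) = 0 (s(t, P) = ((5 - 5*t + 2*t)*0)*(-2) = ((5 - 3*t)*0)*(-2) = 0*(-2) = 0)
-124*s(-1, 12) = -124*0 = 0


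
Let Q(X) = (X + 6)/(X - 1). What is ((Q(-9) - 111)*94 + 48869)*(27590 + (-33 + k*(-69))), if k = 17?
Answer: 5074065344/5 ≈ 1.0148e+9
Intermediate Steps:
Q(X) = (6 + X)/(-1 + X)
((Q(-9) - 111)*94 + 48869)*(27590 + (-33 + k*(-69))) = (((6 - 9)/(-1 - 9) - 111)*94 + 48869)*(27590 + (-33 + 17*(-69))) = ((-3/(-10) - 111)*94 + 48869)*(27590 + (-33 - 1173)) = ((-1/10*(-3) - 111)*94 + 48869)*(27590 - 1206) = ((3/10 - 111)*94 + 48869)*26384 = (-1107/10*94 + 48869)*26384 = (-52029/5 + 48869)*26384 = (192316/5)*26384 = 5074065344/5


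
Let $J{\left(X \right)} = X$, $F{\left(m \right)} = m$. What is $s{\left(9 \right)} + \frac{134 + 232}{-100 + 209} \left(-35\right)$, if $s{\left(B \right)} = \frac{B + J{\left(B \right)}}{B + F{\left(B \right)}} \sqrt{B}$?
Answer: $- \frac{12483}{109} \approx -114.52$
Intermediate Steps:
$s{\left(B \right)} = \sqrt{B}$ ($s{\left(B \right)} = \frac{B + B}{B + B} \sqrt{B} = \frac{2 B}{2 B} \sqrt{B} = 2 B \frac{1}{2 B} \sqrt{B} = 1 \sqrt{B} = \sqrt{B}$)
$s{\left(9 \right)} + \frac{134 + 232}{-100 + 209} \left(-35\right) = \sqrt{9} + \frac{134 + 232}{-100 + 209} \left(-35\right) = 3 + \frac{366}{109} \left(-35\right) = 3 - \frac{12810}{109} = - \frac{12483}{109}$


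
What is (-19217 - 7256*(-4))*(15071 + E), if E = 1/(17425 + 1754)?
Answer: 944893694990/6393 ≈ 1.4780e+8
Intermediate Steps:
E = 1/19179 ≈ 5.2140e-5
(-19217 - 7256*(-4))*(15071 + E) = (-19217 - 7256*(-4))*(15071 + 1/19179) = (-19217 + 29024)*(289046710/19179) = 9807*(289046710/19179) = 944893694990/6393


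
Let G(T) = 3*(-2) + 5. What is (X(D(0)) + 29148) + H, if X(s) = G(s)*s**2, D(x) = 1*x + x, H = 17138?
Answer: 46286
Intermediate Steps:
D(x) = 2*x (D(x) = x + x = 2*x)
G(T) = -1 (G(T) = -6 + 5 = -1)
X(s) = -s**2
(X(D(0)) + 29148) + H = (-(2*0)**2 + 29148) + 17138 = (-1*0**2 + 29148) + 17138 = (-1*0 + 29148) + 17138 = (0 + 29148) + 17138 = 29148 + 17138 = 46286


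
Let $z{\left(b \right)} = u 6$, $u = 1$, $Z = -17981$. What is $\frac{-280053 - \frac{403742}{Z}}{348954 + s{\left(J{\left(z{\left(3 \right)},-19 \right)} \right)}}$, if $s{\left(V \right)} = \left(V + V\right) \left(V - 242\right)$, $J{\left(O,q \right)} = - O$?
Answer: $- \frac{5035229251}{6328053330} \approx -0.7957$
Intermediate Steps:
$z{\left(b \right)} = 6$ ($z{\left(b \right)} = 1 \cdot 6 = 6$)
$s{\left(V \right)} = 2 V \left(-242 + V\right)$
$\frac{-280053 - \frac{403742}{Z}}{348954 + s{\left(J{\left(z{\left(3 \right)},-19 \right)} \right)}} = \frac{-280053 - \frac{403742}{-17981}}{348954 + 2 \left(\left(-1\right) 6\right) \left(-242 - 6\right)} = \frac{-280053 - - \frac{403742}{17981}}{348954 + 2 \left(-6\right) \left(-242 - 6\right)} = \frac{-280053 + \frac{403742}{17981}}{348954 + 2 \left(-6\right) \left(-248\right)} = - \frac{5035229251}{17981 \left(348954 + 2976\right)} = - \frac{5035229251}{17981 \cdot 351930} = \left(- \frac{5035229251}{17981}\right) \frac{1}{351930} = - \frac{5035229251}{6328053330}$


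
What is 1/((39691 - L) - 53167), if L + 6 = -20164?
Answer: 1/6694 ≈ 0.00014939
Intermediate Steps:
L = -20170 (L = -6 - 20164 = -20170)
1/((39691 - L) - 53167) = 1/((39691 - 1*(-20170)) - 53167) = 1/((39691 + 20170) - 53167) = 1/(59861 - 53167) = 1/6694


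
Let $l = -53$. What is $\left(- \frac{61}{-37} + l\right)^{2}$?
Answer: $\frac{3610000}{1369} \approx 2637.0$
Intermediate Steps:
$\left(- \frac{61}{-37} + l\right)^{2} = \left(- \frac{61}{-37} - 53\right)^{2} = \left(\left(-61\right) \left(- \frac{1}{37}\right) - 53\right)^{2} = \left(\frac{61}{37} - 53\right)^{2} = \left(- \frac{1900}{37}\right)^{2} = \frac{3610000}{1369}$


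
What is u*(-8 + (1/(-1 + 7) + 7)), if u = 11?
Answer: -55/6 ≈ -9.1667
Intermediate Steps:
u*(-8 + (1/(-1 + 7) + 7)) = 11*(-8 + (1/(-1 + 7) + 7)) = 11*(-8 + (1/6 + 7)) = 11*(-8 + (⅙ + 7)) = 11*(-8 + 43/6) = 11*(-⅚) = -55/6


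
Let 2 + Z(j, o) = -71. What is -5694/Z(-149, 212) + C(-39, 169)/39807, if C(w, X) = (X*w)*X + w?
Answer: 663676/13269 ≈ 50.017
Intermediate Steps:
Z(j, o) = -73 (Z(j, o) = -2 - 71 = -73)
C(w, X) = w + w*X² (C(w, X) = w*X² + w = w + w*X²)
-5694/Z(-149, 212) + C(-39, 169)/39807 = -5694/(-73) - 39*(1 + 169²)/39807 = -5694*(-1/73) - 39*(1 + 28561)*(1/39807) = 78 - 39*28562*(1/39807) = 78 - 1113918*1/39807 = 78 - 371306/13269 = 663676/13269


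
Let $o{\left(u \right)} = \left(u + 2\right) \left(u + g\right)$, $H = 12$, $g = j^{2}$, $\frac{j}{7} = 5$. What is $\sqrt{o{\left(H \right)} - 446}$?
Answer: $2 \sqrt{4218} \approx 129.89$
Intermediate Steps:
$j = 35$ ($j = 7 \cdot 5 = 35$)
$g = 1225$ ($g = 35^{2} = 1225$)
$o{\left(u \right)} = \left(2 + u\right) \left(1225 + u\right)$ ($o{\left(u \right)} = \left(u + 2\right) \left(u + 1225\right) = \left(2 + u\right) \left(1225 + u\right)$)
$\sqrt{o{\left(H \right)} - 446} = \sqrt{\left(2450 + 12^{2} + 1227 \cdot 12\right) - 446} = \sqrt{\left(2450 + 144 + 14724\right) - 446} = \sqrt{17318 - 446} = \sqrt{16872} = 2 \sqrt{4218}$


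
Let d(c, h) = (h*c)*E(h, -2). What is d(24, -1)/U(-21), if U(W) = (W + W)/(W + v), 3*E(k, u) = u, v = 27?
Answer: -16/7 ≈ -2.2857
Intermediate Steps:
E(k, u) = u/3
d(c, h) = -2*c*h/3 (d(c, h) = (h*c)*((⅓)*(-2)) = (c*h)*(-⅔) = -2*c*h/3)
U(W) = 2*W/(27 + W) (U(W) = (W + W)/(W + 27) = (2*W)/(27 + W) = 2*W/(27 + W))
d(24, -1)/U(-21) = (-⅔*24*(-1))/((2*(-21)/(27 - 21))) = 16/((2*(-21)/6)) = 16/((2*(-21)*(⅙))) = 16/(-7) = 16*(-⅐) = -16/7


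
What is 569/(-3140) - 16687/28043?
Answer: -68353647/88055020 ≈ -0.77626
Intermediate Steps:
569/(-3140) - 16687/28043 = 569*(-1/3140) - 16687*1/28043 = -569/3140 - 16687/28043 = -68353647/88055020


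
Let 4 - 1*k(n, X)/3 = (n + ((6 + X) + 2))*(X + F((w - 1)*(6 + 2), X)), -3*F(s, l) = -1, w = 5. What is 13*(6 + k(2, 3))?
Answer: -1456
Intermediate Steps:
F(s, l) = ⅓ (F(s, l) = -⅓*(-1) = ⅓)
k(n, X) = 12 - 3*(⅓ + X)*(8 + X + n) (k(n, X) = 12 - 3*(n + ((6 + X) + 2))*(X + ⅓) = 12 - 3*(n + (8 + X))*(⅓ + X) = 12 - 3*(8 + X + n)*(⅓ + X) = 12 - 3*(⅓ + X)*(8 + X + n))
13*(6 + k(2, 3)) = 13*(6 + (4 - 1*2 - 25*3 - 3*3² - 3*3*2)) = 13*(6 + (4 - 2 - 75 - 3*9 - 18)) = 13*(6 + (4 - 2 - 75 - 27 - 18)) = 13*(6 - 118) = 13*(-112) = -1456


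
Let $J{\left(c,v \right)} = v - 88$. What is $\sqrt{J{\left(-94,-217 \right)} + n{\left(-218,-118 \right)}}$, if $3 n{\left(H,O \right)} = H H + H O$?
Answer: $3 \sqrt{2679} \approx 155.28$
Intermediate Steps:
$J{\left(c,v \right)} = -88 + v$
$n{\left(H,O \right)} = \frac{H^{2}}{3} + \frac{H O}{3}$ ($n{\left(H,O \right)} = \frac{H H + H O}{3} = \frac{H^{2} + H O}{3} = \frac{H^{2}}{3} + \frac{H O}{3}$)
$\sqrt{J{\left(-94,-217 \right)} + n{\left(-218,-118 \right)}} = \sqrt{\left(-88 - 217\right) + \frac{1}{3} \left(-218\right) \left(-218 - 118\right)} = \sqrt{-305 + \frac{1}{3} \left(-218\right) \left(-336\right)} = \sqrt{-305 + 24416} = \sqrt{24111} = 3 \sqrt{2679}$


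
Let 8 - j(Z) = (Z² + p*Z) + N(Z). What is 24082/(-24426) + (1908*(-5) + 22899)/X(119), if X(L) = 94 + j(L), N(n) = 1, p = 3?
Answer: -336748564/176074821 ≈ -1.9125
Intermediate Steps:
j(Z) = 7 - Z² - 3*Z (j(Z) = 8 - ((Z² + 3*Z) + 1) = 8 - (1 + Z² + 3*Z) = 8 + (-1 - Z² - 3*Z) = 7 - Z² - 3*Z)
X(L) = 101 - L² - 3*L (X(L) = 94 + (7 - L² - 3*L) = 101 - L² - 3*L)
24082/(-24426) + (1908*(-5) + 22899)/X(119) = 24082/(-24426) + (1908*(-5) + 22899)/(101 - 1*119² - 3*119) = 24082*(-1/24426) + (-9540 + 22899)/(101 - 1*14161 - 357) = -12041/12213 + 13359/(101 - 14161 - 357) = -12041/12213 + 13359/(-14417) = -12041/12213 + 13359*(-1/14417) = -12041/12213 - 13359/14417 = -336748564/176074821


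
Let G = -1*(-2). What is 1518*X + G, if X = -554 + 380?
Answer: -264130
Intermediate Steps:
X = -174
G = 2
1518*X + G = 1518*(-174) + 2 = -264132 + 2 = -264130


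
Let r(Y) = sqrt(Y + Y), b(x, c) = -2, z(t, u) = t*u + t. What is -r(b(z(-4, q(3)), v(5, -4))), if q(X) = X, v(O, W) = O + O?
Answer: -2*I ≈ -2.0*I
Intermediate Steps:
v(O, W) = 2*O
z(t, u) = t + t*u
r(Y) = sqrt(2)*sqrt(Y) (r(Y) = sqrt(2*Y) = sqrt(2)*sqrt(Y))
-r(b(z(-4, q(3)), v(5, -4))) = -sqrt(2)*sqrt(-2) = -sqrt(2)*I*sqrt(2) = -2*I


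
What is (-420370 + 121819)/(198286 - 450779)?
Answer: 298551/252493 ≈ 1.1824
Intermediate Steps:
(-420370 + 121819)/(198286 - 450779) = -298551/(-252493) = -298551*(-1/252493) = 298551/252493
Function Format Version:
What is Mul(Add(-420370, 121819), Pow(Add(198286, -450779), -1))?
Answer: Rational(298551, 252493) ≈ 1.1824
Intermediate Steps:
Mul(Add(-420370, 121819), Pow(Add(198286, -450779), -1)) = Mul(-298551, Pow(-252493, -1)) = Mul(-298551, Rational(-1, 252493)) = Rational(298551, 252493)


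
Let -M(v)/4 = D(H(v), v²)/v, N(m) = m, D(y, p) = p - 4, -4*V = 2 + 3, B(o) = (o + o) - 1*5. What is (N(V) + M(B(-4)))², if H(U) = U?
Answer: 6630625/2704 ≈ 2452.2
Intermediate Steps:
B(o) = -5 + 2*o (B(o) = 2*o - 5 = -5 + 2*o)
V = -5/4 (V = -(2 + 3)/4 = -¼*5 = -5/4 ≈ -1.2500)
D(y, p) = -4 + p
M(v) = -4*(-4 + v²)/v
(N(V) + M(B(-4)))² = (-5/4 + (-4*(-5 + 2*(-4)) + 16/(-5 + 2*(-4))))² = (-5/4 + (-4*(-5 - 8) + 16/(-5 - 8)))² = (-5/4 + (-4*(-13) + 16/(-13)))² = (-5/4 + (52 + 16*(-1/13)))² = (-5/4 + (52 - 16/13))² = (-5/4 + 660/13)² = (2575/52)² = 6630625/2704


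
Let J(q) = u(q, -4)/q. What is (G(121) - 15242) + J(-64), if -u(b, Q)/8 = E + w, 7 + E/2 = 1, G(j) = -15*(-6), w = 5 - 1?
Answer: -15153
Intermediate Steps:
w = 4
G(j) = 90
E = -12 (E = -14 + 2*1 = -14 + 2 = -12)
u(b, Q) = 64 (u(b, Q) = -8*(-12 + 4) = -8*(-8) = 64)
J(q) = 64/q
(G(121) - 15242) + J(-64) = (90 - 15242) + 64/(-64) = -15152 + 64*(-1/64) = -15152 - 1 = -15153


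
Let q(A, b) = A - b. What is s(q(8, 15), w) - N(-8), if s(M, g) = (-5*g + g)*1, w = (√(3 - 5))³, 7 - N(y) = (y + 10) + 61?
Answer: 56 + 8*I*√2 ≈ 56.0 + 11.314*I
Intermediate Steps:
N(y) = -64 - y (N(y) = 7 - ((y + 10) + 61) = 7 - ((10 + y) + 61) = 7 - (71 + y) = 7 + (-71 - y) = -64 - y)
w = -2*I*√2 (w = (√(-2))³ = (I*√2)³ = -2*I*√2 ≈ -2.8284*I)
s(M, g) = -4*g (s(M, g) = -4*g*1 = -4*g)
s(q(8, 15), w) - N(-8) = -(-8)*I*√2 - (-64 - 1*(-8)) = 8*I*√2 - (-64 + 8) = 8*I*√2 - 1*(-56) = 8*I*√2 + 56 = 56 + 8*I*√2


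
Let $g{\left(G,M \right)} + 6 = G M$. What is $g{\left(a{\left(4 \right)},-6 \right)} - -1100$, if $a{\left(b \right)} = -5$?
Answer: $1124$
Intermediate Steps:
$g{\left(G,M \right)} = -6 + G M$
$g{\left(a{\left(4 \right)},-6 \right)} - -1100 = \left(-6 - -30\right) - -1100 = \left(-6 + 30\right) + 1100 = 24 + 1100 = 1124$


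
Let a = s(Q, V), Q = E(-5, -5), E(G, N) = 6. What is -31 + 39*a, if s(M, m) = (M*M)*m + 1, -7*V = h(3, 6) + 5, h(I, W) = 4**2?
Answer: -4204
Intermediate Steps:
Q = 6
h(I, W) = 16
V = -3 (V = -(16 + 5)/7 = -1/7*21 = -3)
s(M, m) = 1 + m*M**2 (s(M, m) = M**2*m + 1 = m*M**2 + 1 = 1 + m*M**2)
a = -107 (a = 1 - 3*6**2 = 1 - 3*36 = 1 - 108 = -107)
-31 + 39*a = -31 + 39*(-107) = -31 - 4173 = -4204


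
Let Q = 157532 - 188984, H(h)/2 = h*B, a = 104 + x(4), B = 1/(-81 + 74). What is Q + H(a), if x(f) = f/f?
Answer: -31482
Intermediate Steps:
x(f) = 1
B = -⅐ (B = 1/(-7) = -⅐ ≈ -0.14286)
a = 105 (a = 104 + 1 = 105)
H(h) = -2*h/7 (H(h) = 2*(h*(-⅐)) = 2*(-h/7) = -2*h/7)
Q = -31452
Q + H(a) = -31452 - 2/7*105 = -31452 - 30 = -31482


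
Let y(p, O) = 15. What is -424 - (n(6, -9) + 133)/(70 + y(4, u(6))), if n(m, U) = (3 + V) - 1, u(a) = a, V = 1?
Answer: -2128/5 ≈ -425.60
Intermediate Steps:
n(m, U) = 3 (n(m, U) = (3 + 1) - 1 = 4 - 1 = 3)
-424 - (n(6, -9) + 133)/(70 + y(4, u(6))) = -424 - (3 + 133)/(70 + 15) = -424 - 136/85 = -424 - 1*8/5 = -424 - 8/5 = -2128/5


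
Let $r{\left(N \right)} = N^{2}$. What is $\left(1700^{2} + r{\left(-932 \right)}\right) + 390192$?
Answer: $4148816$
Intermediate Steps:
$\left(1700^{2} + r{\left(-932 \right)}\right) + 390192 = \left(1700^{2} + \left(-932\right)^{2}\right) + 390192 = \left(2890000 + 868624\right) + 390192 = 3758624 + 390192 = 4148816$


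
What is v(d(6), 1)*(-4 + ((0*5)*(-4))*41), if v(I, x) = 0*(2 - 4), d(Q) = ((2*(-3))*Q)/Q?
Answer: 0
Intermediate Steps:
d(Q) = -6 (d(Q) = (-6*Q)/Q = -6)
v(I, x) = 0 (v(I, x) = 0*(-2) = 0)
v(d(6), 1)*(-4 + ((0*5)*(-4))*41) = 0*(-4 + ((0*5)*(-4))*41) = 0*(-4 + (0*(-4))*41) = 0*(-4 + 0*41) = 0*(-4 + 0) = 0*(-4) = 0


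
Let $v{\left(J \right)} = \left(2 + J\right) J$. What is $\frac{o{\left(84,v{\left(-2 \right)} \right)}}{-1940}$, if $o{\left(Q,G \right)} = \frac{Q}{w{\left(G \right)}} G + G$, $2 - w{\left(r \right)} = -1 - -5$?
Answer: $0$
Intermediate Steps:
$w{\left(r \right)} = -2$ ($w{\left(r \right)} = 2 - \left(-1 - -5\right) = 2 - \left(-1 + 5\right) = 2 - 4 = -2$)
$v{\left(J \right)} = J \left(2 + J\right)$
$o{\left(Q,G \right)} = G - \frac{G Q}{2}$ ($o{\left(Q,G \right)} = \frac{Q}{-2} G + G = Q \left(- \frac{1}{2}\right) G + G = - \frac{Q}{2} G + G = - \frac{G Q}{2} + G = G - \frac{G Q}{2}$)
$\frac{o{\left(84,v{\left(-2 \right)} \right)}}{-1940} = \frac{\frac{1}{2} \left(- 2 \left(2 - 2\right)\right) \left(2 - 84\right)}{-1940} = \frac{\left(-2\right) 0 \left(2 - 84\right)}{2} \left(- \frac{1}{1940}\right) = \frac{1}{2} \cdot 0 \left(-82\right) \left(- \frac{1}{1940}\right) = 0 \left(- \frac{1}{1940}\right) = 0$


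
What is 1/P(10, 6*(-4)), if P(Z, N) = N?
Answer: -1/24 ≈ -0.041667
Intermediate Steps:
1/P(10, 6*(-4)) = 1/(6*(-4)) = 1/(-24) = -1/24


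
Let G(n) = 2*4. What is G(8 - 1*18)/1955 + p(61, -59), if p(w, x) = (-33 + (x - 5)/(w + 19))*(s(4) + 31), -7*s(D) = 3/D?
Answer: -57158111/54740 ≈ -1044.2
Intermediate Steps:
s(D) = -3/(7*D)
p(w, x) = -28545/28 + 865*(-5 + x)/(28*(19 + w)) (p(w, x) = (-33 + (x - 5)/(w + 19))*(-3/7/4 + 31) = (-33 + (-5 + x)/(19 + w))*(-3/7*¼ + 31) = (-33 + (-5 + x)/(19 + w))*(-3/28 + 31) = (-33 + (-5 + x)/(19 + w))*(865/28) = -28545/28 + 865*(-5 + x)/(28*(19 + w)))
G(n) = 8
G(8 - 1*18)/1955 + p(61, -59) = 8/1955 + 865*(-632 - 59 - 33*61)/(28*(19 + 61)) = 8*(1/1955) + (865/28)*(-632 - 59 - 2013)/80 = 8/1955 + (865/28)*(1/80)*(-2704) = 8/1955 - 29237/28 = -57158111/54740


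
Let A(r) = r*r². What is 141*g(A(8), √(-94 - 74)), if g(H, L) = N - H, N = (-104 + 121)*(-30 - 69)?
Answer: -309495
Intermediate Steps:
A(r) = r³
N = -1683 (N = 17*(-99) = -1683)
g(H, L) = -1683 - H
141*g(A(8), √(-94 - 74)) = 141*(-1683 - 1*8³) = 141*(-1683 - 1*512) = 141*(-1683 - 512) = 141*(-2195) = -309495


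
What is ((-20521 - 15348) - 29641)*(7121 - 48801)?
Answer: 2730456800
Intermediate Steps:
((-20521 - 15348) - 29641)*(7121 - 48801) = (-35869 - 29641)*(-41680) = -65510*(-41680) = 2730456800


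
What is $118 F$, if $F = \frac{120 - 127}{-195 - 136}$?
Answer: $\frac{826}{331} \approx 2.4955$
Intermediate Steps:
$F = \frac{7}{331}$ ($F = - \frac{7}{-331} = \left(-7\right) \left(- \frac{1}{331}\right) = \frac{7}{331} \approx 0.021148$)
$118 F = 118 \cdot \frac{7}{331} = \frac{826}{331}$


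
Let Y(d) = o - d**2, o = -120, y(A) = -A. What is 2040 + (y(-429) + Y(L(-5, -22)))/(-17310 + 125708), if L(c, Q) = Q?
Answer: 221131745/108398 ≈ 2040.0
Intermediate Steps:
Y(d) = -120 - d**2
2040 + (y(-429) + Y(L(-5, -22)))/(-17310 + 125708) = 2040 + (-1*(-429) + (-120 - 1*(-22)**2))/(-17310 + 125708) = 2040 + (429 + (-120 - 1*484))/108398 = 2040 + (429 + (-120 - 484))*(1/108398) = 2040 + (429 - 604)*(1/108398) = 2040 - 175*1/108398 = 2040 - 175/108398 = 221131745/108398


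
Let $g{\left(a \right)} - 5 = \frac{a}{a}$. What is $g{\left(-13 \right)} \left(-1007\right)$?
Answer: $-6042$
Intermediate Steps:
$g{\left(a \right)} = 6$ ($g{\left(a \right)} = 5 + \frac{a}{a} = 5 + 1 = 6$)
$g{\left(-13 \right)} \left(-1007\right) = 6 \left(-1007\right) = -6042$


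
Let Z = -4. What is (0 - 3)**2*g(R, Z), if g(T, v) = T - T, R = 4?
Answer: 0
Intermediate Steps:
g(T, v) = 0
(0 - 3)**2*g(R, Z) = (0 - 3)**2*0 = (-3)**2*0 = 9*0 = 0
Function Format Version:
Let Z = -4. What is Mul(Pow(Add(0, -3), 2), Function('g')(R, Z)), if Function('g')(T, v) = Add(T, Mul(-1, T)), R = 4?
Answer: 0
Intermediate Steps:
Function('g')(T, v) = 0
Mul(Pow(Add(0, -3), 2), Function('g')(R, Z)) = Mul(Pow(Add(0, -3), 2), 0) = Mul(Pow(-3, 2), 0) = Mul(9, 0) = 0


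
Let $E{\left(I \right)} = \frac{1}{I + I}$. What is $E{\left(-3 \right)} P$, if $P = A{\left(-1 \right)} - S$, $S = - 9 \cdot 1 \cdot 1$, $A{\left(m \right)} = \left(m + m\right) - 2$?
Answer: $- \frac{5}{6} \approx -0.83333$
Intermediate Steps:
$E{\left(I \right)} = \frac{1}{2 I}$
$A{\left(m \right)} = -2 + 2 m$ ($A{\left(m \right)} = 2 m - 2 = -2 + 2 m$)
$S = -9$ ($S = \left(-9\right) 1 = -9$)
$P = 5$ ($P = \left(-2 + 2 \left(-1\right)\right) - -9 = \left(-2 - 2\right) + 9 = -4 + 9 = 5$)
$E{\left(-3 \right)} P = \frac{1}{2 \left(-3\right)} 5 = \frac{1}{2} \left(- \frac{1}{3}\right) 5 = \left(- \frac{1}{6}\right) 5 = - \frac{5}{6}$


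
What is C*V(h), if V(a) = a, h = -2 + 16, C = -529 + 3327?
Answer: 39172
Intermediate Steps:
C = 2798
h = 14
C*V(h) = 2798*14 = 39172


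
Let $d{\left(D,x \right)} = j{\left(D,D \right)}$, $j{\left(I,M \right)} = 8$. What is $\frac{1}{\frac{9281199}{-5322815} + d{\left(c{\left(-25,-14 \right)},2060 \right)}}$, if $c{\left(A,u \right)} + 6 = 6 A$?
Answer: $\frac{5322815}{33301321} \approx 0.15984$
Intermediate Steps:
$c{\left(A,u \right)} = -6 + 6 A$
$d{\left(D,x \right)} = 8$
$\frac{1}{\frac{9281199}{-5322815} + d{\left(c{\left(-25,-14 \right)},2060 \right)}} = \frac{1}{\frac{9281199}{-5322815} + 8} = \frac{1}{9281199 \left(- \frac{1}{5322815}\right) + 8} = \frac{1}{- \frac{9281199}{5322815} + 8} = \frac{1}{\frac{33301321}{5322815}} = \frac{5322815}{33301321}$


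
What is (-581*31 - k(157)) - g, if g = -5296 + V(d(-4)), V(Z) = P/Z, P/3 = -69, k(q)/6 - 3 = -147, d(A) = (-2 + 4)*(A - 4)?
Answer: -189823/16 ≈ -11864.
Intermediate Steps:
d(A) = -8 + 2*A (d(A) = 2*(-4 + A) = -8 + 2*A)
k(q) = -864 (k(q) = 18 + 6*(-147) = 18 - 882 = -864)
P = -207 (P = 3*(-69) = -207)
V(Z) = -207/Z
g = -84529/16 (g = -5296 - 207/(-8 + 2*(-4)) = -5296 - 207/(-8 - 8) = -5296 - 207/(-16) = -5296 - 207*(-1/16) = -5296 + 207/16 = -84529/16 ≈ -5283.1)
(-581*31 - k(157)) - g = (-581*31 - 1*(-864)) - 1*(-84529/16) = (-18011 + 864) + 84529/16 = -17147 + 84529/16 = -189823/16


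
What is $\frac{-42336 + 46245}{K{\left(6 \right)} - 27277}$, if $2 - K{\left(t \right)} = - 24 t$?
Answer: $- \frac{3909}{27131} \approx -0.14408$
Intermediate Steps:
$K{\left(t \right)} = 2 + 24 t$ ($K{\left(t \right)} = 2 - - 24 t = 2 + 24 t$)
$\frac{-42336 + 46245}{K{\left(6 \right)} - 27277} = \frac{-42336 + 46245}{\left(2 + 24 \cdot 6\right) - 27277} = \frac{3909}{\left(2 + 144\right) - 27277} = \frac{3909}{146 - 27277} = \frac{3909}{-27131} = 3909 \left(- \frac{1}{27131}\right) = - \frac{3909}{27131}$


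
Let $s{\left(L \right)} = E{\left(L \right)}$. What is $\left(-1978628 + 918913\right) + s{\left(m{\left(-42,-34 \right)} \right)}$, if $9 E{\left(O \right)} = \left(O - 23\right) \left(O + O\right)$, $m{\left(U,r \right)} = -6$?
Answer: $- \frac{3179029}{3} \approx -1.0597 \cdot 10^{6}$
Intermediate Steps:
$E{\left(O \right)} = \frac{2 O \left(-23 + O\right)}{9}$ ($E{\left(O \right)} = \frac{\left(O - 23\right) \left(O + O\right)}{9} = \frac{\left(-23 + O\right) 2 O}{9} = \frac{2 O \left(-23 + O\right)}{9}$)
$s{\left(L \right)} = \frac{2 L \left(-23 + L\right)}{9}$
$\left(-1978628 + 918913\right) + s{\left(m{\left(-42,-34 \right)} \right)} = \left(-1978628 + 918913\right) + \frac{2}{9} \left(-6\right) \left(-23 - 6\right) = -1059715 + \frac{2}{9} \left(-6\right) \left(-29\right) = -1059715 + \frac{116}{3} = - \frac{3179029}{3}$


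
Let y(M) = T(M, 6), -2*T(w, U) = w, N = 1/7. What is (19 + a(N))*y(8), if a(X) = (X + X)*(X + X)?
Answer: -3740/49 ≈ -76.327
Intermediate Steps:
N = ⅐ (N = 1*(⅐) = ⅐ ≈ 0.14286)
T(w, U) = -w/2
y(M) = -M/2
a(X) = 4*X² (a(X) = (2*X)*(2*X) = 4*X²)
(19 + a(N))*y(8) = (19 + 4*(⅐)²)*(-½*8) = (19 + 4*(1/49))*(-4) = (19 + 4/49)*(-4) = (935/49)*(-4) = -3740/49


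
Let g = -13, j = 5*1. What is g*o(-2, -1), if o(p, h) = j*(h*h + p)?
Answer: 65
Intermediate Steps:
j = 5
o(p, h) = 5*p + 5*h**2 (o(p, h) = 5*(h*h + p) = 5*(h**2 + p) = 5*(p + h**2) = 5*p + 5*h**2)
g*o(-2, -1) = -13*(5*(-2) + 5*(-1)**2) = -13*(-10 + 5*1) = -13*(-10 + 5) = -13*(-5) = 65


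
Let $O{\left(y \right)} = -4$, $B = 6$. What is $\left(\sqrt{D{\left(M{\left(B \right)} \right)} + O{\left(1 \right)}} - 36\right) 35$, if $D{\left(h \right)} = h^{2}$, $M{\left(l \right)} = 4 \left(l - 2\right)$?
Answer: $-1260 + 210 \sqrt{7} \approx -704.39$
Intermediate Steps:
$M{\left(l \right)} = -8 + 4 l$ ($M{\left(l \right)} = 4 \left(-2 + l\right) = -8 + 4 l$)
$\left(\sqrt{D{\left(M{\left(B \right)} \right)} + O{\left(1 \right)}} - 36\right) 35 = \left(\sqrt{\left(-8 + 4 \cdot 6\right)^{2} - 4} - 36\right) 35 = \left(\sqrt{\left(-8 + 24\right)^{2} - 4} - 36\right) 35 = \left(\sqrt{16^{2} - 4} - 36\right) 35 = \left(\sqrt{256 - 4} - 36\right) 35 = \left(\sqrt{252} - 36\right) 35 = \left(6 \sqrt{7} - 36\right) 35 = \left(-36 + 6 \sqrt{7}\right) 35 = -1260 + 210 \sqrt{7}$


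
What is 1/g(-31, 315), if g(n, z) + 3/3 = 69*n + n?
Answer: -1/2171 ≈ -0.00046062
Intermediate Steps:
g(n, z) = -1 + 70*n (g(n, z) = -1 + (69*n + n) = -1 + 70*n)
1/g(-31, 315) = 1/(-1 + 70*(-31)) = 1/(-1 - 2170) = 1/(-2171) = -1/2171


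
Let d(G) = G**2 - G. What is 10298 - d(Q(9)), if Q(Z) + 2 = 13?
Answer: 10188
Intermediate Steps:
Q(Z) = 11 (Q(Z) = -2 + 13 = 11)
10298 - d(Q(9)) = 10298 - 11*(-1 + 11) = 10298 - 11*10 = 10298 - 1*110 = 10298 - 110 = 10188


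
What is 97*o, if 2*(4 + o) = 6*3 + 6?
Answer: 776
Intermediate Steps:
o = 8 (o = -4 + (6*3 + 6)/2 = -4 + (18 + 6)/2 = -4 + (½)*24 = -4 + 12 = 8)
97*o = 97*8 = 776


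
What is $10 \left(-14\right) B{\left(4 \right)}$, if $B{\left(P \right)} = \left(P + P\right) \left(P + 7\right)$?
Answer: $-12320$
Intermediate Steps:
$B{\left(P \right)} = 2 P \left(7 + P\right)$
$10 \left(-14\right) B{\left(4 \right)} = 10 \left(-14\right) 2 \cdot 4 \left(7 + 4\right) = - 140 \cdot 2 \cdot 4 \cdot 11 = \left(-140\right) 88 = -12320$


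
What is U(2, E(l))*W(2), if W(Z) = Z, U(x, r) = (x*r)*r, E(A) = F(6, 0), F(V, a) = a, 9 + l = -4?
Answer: 0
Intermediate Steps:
l = -13 (l = -9 - 4 = -13)
E(A) = 0
U(x, r) = x*r**2 (U(x, r) = (r*x)*r = x*r**2)
U(2, E(l))*W(2) = (2*0**2)*2 = (2*0)*2 = 0*2 = 0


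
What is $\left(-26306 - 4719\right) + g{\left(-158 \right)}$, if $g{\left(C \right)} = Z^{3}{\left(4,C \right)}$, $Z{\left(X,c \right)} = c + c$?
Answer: $-31585521$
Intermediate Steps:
$Z{\left(X,c \right)} = 2 c$
$g{\left(C \right)} = 8 C^{3}$ ($g{\left(C \right)} = \left(2 C\right)^{3} = 8 C^{3}$)
$\left(-26306 - 4719\right) + g{\left(-158 \right)} = \left(-26306 - 4719\right) + 8 \left(-158\right)^{3} = -31025 + 8 \left(-3944312\right) = -31025 - 31554496 = -31585521$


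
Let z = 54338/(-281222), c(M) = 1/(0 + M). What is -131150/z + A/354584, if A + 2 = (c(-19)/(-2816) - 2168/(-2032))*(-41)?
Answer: 44432085591161356374345/65461018938861568 ≈ 6.7876e+5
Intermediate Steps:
c(M) = 1/M
z = -27169/140611 (z = 54338*(-1/281222) = -27169/140611 ≈ -0.19322)
A = -310836695/6795008 (A = -2 + (1/(-19*(-2816)) - 2168/(-2032))*(-41) = -2 + (-1/19*(-1/2816) - 2168*(-1/2032))*(-41) = -2 + (1/53504 + 271/254)*(-41) = -2 + (7249919/6795008)*(-41) = -2 - 297246679/6795008 = -310836695/6795008 ≈ -45.745)
-131150/z + A/354584 = -131150/(-27169/140611) - 310836695/6795008/354584 = -131150*(-140611/27169) - 310836695/6795008*1/354584 = 18441132650/27169 - 310836695/2409401116672 = 44432085591161356374345/65461018938861568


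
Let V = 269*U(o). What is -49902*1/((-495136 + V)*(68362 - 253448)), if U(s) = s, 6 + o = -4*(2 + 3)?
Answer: -24951/46468616590 ≈ -5.3694e-7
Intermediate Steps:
o = -26 (o = -6 - 4*(2 + 3) = -6 - 4*5 = -6 - 20 = -26)
V = -6994 (V = 269*(-26) = -6994)
-49902*1/((-495136 + V)*(68362 - 253448)) = -49902*1/((-495136 - 6994)*(68362 - 253448)) = -49902/((-502130*(-185086))) = -49902/92937233180 = -49902*1/92937233180 = -24951/46468616590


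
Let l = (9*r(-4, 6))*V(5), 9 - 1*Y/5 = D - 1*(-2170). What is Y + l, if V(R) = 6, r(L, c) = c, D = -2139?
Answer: 214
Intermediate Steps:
Y = -110 (Y = 45 - 5*(-2139 - 1*(-2170)) = 45 - 5*(-2139 + 2170) = 45 - 5*31 = 45 - 155 = -110)
l = 324 (l = (9*6)*6 = 54*6 = 324)
Y + l = -110 + 324 = 214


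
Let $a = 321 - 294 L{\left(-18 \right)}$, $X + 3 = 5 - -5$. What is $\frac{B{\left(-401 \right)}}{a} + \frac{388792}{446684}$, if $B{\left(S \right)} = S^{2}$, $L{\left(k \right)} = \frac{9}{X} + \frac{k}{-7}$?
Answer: $- \frac{17877786497}{90788523} \approx -196.92$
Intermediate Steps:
$X = 7$ ($X = -3 + \left(5 - -5\right) = -3 + \left(5 + 5\right) = -3 + 10 = 7$)
$L{\left(k \right)} = \frac{9}{7} - \frac{k}{7}$ ($L{\left(k \right)} = \frac{9}{7} + \frac{k}{-7} = 9 \cdot \frac{1}{7} + k \left(- \frac{1}{7}\right) = \frac{9}{7} - \frac{k}{7}$)
$a = -813$ ($a = 321 - 294 \left(\frac{9}{7} - - \frac{18}{7}\right) = 321 - 294 \left(\frac{9}{7} + \frac{18}{7}\right) = 321 - 1134 = -813$)
$\frac{B{\left(-401 \right)}}{a} + \frac{388792}{446684} = \frac{\left(-401\right)^{2}}{-813} + \frac{388792}{446684} = 160801 \left(- \frac{1}{813}\right) + 388792 \cdot \frac{1}{446684} = - \frac{160801}{813} + \frac{97198}{111671} = - \frac{17877786497}{90788523}$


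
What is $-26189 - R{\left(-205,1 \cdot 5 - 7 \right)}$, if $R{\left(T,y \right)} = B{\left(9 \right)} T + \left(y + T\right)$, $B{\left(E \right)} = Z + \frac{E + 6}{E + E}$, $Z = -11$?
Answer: $- \frac{168397}{6} \approx -28066.0$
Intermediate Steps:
$B{\left(E \right)} = -11 + \frac{6 + E}{2 E}$ ($B{\left(E \right)} = -11 + \frac{E + 6}{E + E} = -11 + \frac{6 + E}{2 E}$)
$R{\left(T,y \right)} = y - \frac{55 T}{6}$ ($R{\left(T,y \right)} = \left(- \frac{21}{2} + \frac{3}{9}\right) T + \left(y + T\right) = \left(- \frac{21}{2} + 3 \cdot \frac{1}{9}\right) T + \left(T + y\right) = \left(- \frac{21}{2} + \frac{1}{3}\right) T + \left(T + y\right) = - \frac{61 T}{6} + \left(T + y\right) = y - \frac{55 T}{6}$)
$-26189 - R{\left(-205,1 \cdot 5 - 7 \right)} = -26189 - \left(\left(1 \cdot 5 - 7\right) - - \frac{11275}{6}\right) = -26189 - \left(\left(5 - 7\right) + \frac{11275}{6}\right) = -26189 - \left(-2 + \frac{11275}{6}\right) = -26189 - \frac{11263}{6} = - \frac{168397}{6}$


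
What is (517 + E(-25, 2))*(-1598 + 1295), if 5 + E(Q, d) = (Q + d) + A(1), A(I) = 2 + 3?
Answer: -149682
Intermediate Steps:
A(I) = 5
E(Q, d) = Q + d (E(Q, d) = -5 + ((Q + d) + 5) = -5 + (5 + Q + d) = Q + d)
(517 + E(-25, 2))*(-1598 + 1295) = (517 + (-25 + 2))*(-1598 + 1295) = (517 - 23)*(-303) = 494*(-303) = -149682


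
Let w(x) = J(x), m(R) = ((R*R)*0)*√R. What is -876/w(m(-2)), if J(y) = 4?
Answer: -219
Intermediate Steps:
m(R) = 0 (m(R) = (R²*0)*√R = 0*√R = 0)
w(x) = 4
-876/w(m(-2)) = -876/4 = -876*¼ = -219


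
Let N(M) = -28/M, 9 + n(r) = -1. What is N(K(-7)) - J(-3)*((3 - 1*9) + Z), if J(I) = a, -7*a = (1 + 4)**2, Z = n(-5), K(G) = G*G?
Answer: -404/7 ≈ -57.714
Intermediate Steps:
K(G) = G**2
n(r) = -10 (n(r) = -9 - 1 = -10)
Z = -10
a = -25/7 (a = -(1 + 4)**2/7 = -1/7*5**2 = -1/7*25 = -25/7 ≈ -3.5714)
J(I) = -25/7
N(K(-7)) - J(-3)*((3 - 1*9) + Z) = -28/((-7)**2) - (-25)*((3 - 1*9) - 10)/7 = -28/49 - (-25)*((3 - 9) - 10)/7 = -28*1/49 - (-25)*(-6 - 10)/7 = -4/7 - (-25)*(-16)/7 = -4/7 - 1*400/7 = -4/7 - 400/7 = -404/7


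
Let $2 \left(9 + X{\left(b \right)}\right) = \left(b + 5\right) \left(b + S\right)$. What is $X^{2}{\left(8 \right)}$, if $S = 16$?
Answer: $21609$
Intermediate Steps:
$X{\left(b \right)} = -9 + \frac{\left(5 + b\right) \left(16 + b\right)}{2}$ ($X{\left(b \right)} = -9 + \frac{\left(b + 5\right) \left(b + 16\right)}{2} = -9 + \frac{\left(5 + b\right) \left(16 + b\right)}{2}$)
$X^{2}{\left(8 \right)} = \left(31 + \frac{8^{2}}{2} + \frac{21}{2} \cdot 8\right)^{2} = \left(31 + \frac{1}{2} \cdot 64 + 84\right)^{2} = \left(31 + 32 + 84\right)^{2} = 147^{2} = 21609$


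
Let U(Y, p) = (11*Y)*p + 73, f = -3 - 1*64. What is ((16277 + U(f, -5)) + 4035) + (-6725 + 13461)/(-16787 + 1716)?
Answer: 362752234/15071 ≈ 24070.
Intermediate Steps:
f = -67 (f = -3 - 64 = -67)
U(Y, p) = 73 + 11*Y*p (U(Y, p) = 11*Y*p + 73 = 73 + 11*Y*p)
((16277 + U(f, -5)) + 4035) + (-6725 + 13461)/(-16787 + 1716) = ((16277 + (73 + 11*(-67)*(-5))) + 4035) + (-6725 + 13461)/(-16787 + 1716) = ((16277 + (73 + 3685)) + 4035) + 6736/(-15071) = ((16277 + 3758) + 4035) + 6736*(-1/15071) = (20035 + 4035) - 6736/15071 = 24070 - 6736/15071 = 362752234/15071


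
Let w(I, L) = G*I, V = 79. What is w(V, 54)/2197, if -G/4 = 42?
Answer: -13272/2197 ≈ -6.0410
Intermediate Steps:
G = -168 (G = -4*42 = -168)
w(I, L) = -168*I
w(V, 54)/2197 = -168*79/2197 = -13272*1/2197 = -13272/2197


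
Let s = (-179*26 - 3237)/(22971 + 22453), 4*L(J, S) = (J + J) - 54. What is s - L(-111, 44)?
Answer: 3126365/45424 ≈ 68.826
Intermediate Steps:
L(J, S) = -27/2 + J/2 (L(J, S) = ((J + J) - 54)/4 = (2*J - 54)/4 = (-54 + 2*J)/4 = -27/2 + J/2)
s = -7891/45424 (s = (-4654 - 3237)/45424 = -7891*1/45424 = -7891/45424 ≈ -0.17372)
s - L(-111, 44) = -7891/45424 - (-27/2 + (½)*(-111)) = -7891/45424 - (-27/2 - 111/2) = -7891/45424 - 1*(-69) = -7891/45424 + 69 = 3126365/45424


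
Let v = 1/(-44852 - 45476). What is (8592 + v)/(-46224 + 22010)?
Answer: -776098175/2187202192 ≈ -0.35484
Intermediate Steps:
v = -1/90328 (v = 1/(-90328) = -1/90328 ≈ -1.1071e-5)
(8592 + v)/(-46224 + 22010) = (8592 - 1/90328)/(-46224 + 22010) = (776098175/90328)/(-24214) = (776098175/90328)*(-1/24214) = -776098175/2187202192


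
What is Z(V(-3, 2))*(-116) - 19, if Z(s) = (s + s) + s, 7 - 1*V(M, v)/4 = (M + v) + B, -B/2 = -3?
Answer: -2803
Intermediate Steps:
B = 6 (B = -2*(-3) = 6)
V(M, v) = 4 - 4*M - 4*v (V(M, v) = 28 - 4*((M + v) + 6) = 28 - 4*(6 + M + v) = 28 + (-24 - 4*M - 4*v) = 4 - 4*M - 4*v)
Z(s) = 3*s (Z(s) = 2*s + s = 3*s)
Z(V(-3, 2))*(-116) - 19 = (3*(4 - 4*(-3) - 4*2))*(-116) - 19 = (3*(4 + 12 - 8))*(-116) - 19 = (3*8)*(-116) - 19 = 24*(-116) - 19 = -2784 - 19 = -2803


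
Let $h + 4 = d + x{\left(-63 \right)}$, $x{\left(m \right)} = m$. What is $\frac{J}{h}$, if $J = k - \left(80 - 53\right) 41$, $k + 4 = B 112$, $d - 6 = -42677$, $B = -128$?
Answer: $\frac{5149}{14246} \approx 0.36143$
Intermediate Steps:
$d = -42671$ ($d = 6 - 42677 = -42671$)
$k = -14340$ ($k = -4 - 14336 = -14340$)
$J = -15447$ ($J = -14340 - \left(80 - 53\right) 41 = -14340 - 27 \cdot 41 = -14340 - 1107 = -15447$)
$h = -42738$ ($h = -4 - 42734 = -42738$)
$\frac{J}{h} = - \frac{15447}{-42738} = \left(-15447\right) \left(- \frac{1}{42738}\right) = \frac{5149}{14246}$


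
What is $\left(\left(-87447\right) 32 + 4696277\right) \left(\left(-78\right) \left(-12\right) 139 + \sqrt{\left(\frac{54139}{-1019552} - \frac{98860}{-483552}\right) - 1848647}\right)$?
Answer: $246933879192 + \frac{1897973 i \sqrt{3047169661195100836429814}}{1283870856} \approx 2.4693 \cdot 10^{11} + 2.5806 \cdot 10^{9} i$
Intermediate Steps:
$\left(\left(-87447\right) 32 + 4696277\right) \left(\left(-78\right) \left(-12\right) 139 + \sqrt{\left(\frac{54139}{-1019552} - \frac{98860}{-483552}\right) - 1848647}\right) = \left(-2798304 + 4696277\right) \left(936 \cdot 139 + \sqrt{\left(54139 \left(- \frac{1}{1019552}\right) - - \frac{24715}{120888}\right) - 1848647}\right) = 1897973 \left(130104 + \sqrt{\left(- \frac{54139}{1019552} + \frac{24715}{120888}\right) - 1848647}\right) = 1897973 \left(130104 + \sqrt{\frac{2331684031}{15406450272} - 1848647}\right) = 1897973 \left(130104 + \sqrt{- \frac{28481085744297953}{15406450272}}\right) = 1897973 \left(130104 + \frac{i \sqrt{3047169661195100836429814}}{1283870856}\right) = 246933879192 + \frac{1897973 i \sqrt{3047169661195100836429814}}{1283870856}$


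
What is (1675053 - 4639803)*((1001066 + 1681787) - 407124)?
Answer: -6746967552750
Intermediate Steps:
(1675053 - 4639803)*((1001066 + 1681787) - 407124) = -2964750*(2682853 - 407124) = -2964750*2275729 = -6746967552750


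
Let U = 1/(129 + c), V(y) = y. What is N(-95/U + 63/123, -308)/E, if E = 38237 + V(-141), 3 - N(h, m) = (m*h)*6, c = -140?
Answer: 79216491/1561936 ≈ 50.717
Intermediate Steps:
U = -1/11 (U = 1/(129 - 140) = 1/(-11) = -1/11 ≈ -0.090909)
N(h, m) = 3 - 6*h*m (N(h, m) = 3 - m*h*6 = 3 - h*m*6 = 3 - 6*h*m)
E = 38096 (E = 38237 - 141 = 38096)
N(-95/U + 63/123, -308)/E = (3 - 6*(-95/(-1/11) + 63/123)*(-308))/38096 = (3 - 6*(-95*(-11) + 63*(1/123))*(-308))*(1/38096) = (3 - 6*(1045 + 21/41)*(-308))*(1/38096) = (3 - 6*42866/41*(-308))*(1/38096) = (3 + 79216368/41)*(1/38096) = (79216491/41)*(1/38096) = 79216491/1561936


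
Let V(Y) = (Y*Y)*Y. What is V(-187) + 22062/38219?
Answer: -249921777395/38219 ≈ -6.5392e+6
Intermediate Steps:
V(Y) = Y³ (V(Y) = Y²*Y = Y³)
V(-187) + 22062/38219 = (-187)³ + 22062/38219 = -6539203 + 22062*(1/38219) = -6539203 + 22062/38219 = -249921777395/38219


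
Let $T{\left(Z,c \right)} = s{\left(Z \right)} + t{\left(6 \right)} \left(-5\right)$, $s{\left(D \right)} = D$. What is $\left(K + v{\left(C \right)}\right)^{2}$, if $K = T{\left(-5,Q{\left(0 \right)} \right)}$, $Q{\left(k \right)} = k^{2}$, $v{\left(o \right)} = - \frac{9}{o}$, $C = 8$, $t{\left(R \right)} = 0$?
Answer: $\frac{2401}{64} \approx 37.516$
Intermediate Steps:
$T{\left(Z,c \right)} = Z$ ($T{\left(Z,c \right)} = Z + 0 \left(-5\right) = Z + 0 = Z$)
$K = -5$
$\left(K + v{\left(C \right)}\right)^{2} = \left(-5 - \frac{9}{8}\right)^{2} = \left(- \frac{49}{8}\right)^{2} = \frac{2401}{64}$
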